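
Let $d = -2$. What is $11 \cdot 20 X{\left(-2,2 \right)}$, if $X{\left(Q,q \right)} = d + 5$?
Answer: $660$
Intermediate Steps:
$X{\left(Q,q \right)} = 3$ ($X{\left(Q,q \right)} = -2 + 5 = 3$)
$11 \cdot 20 X{\left(-2,2 \right)} = 11 \cdot 20 \cdot 3 = 220 \cdot 3 = 660$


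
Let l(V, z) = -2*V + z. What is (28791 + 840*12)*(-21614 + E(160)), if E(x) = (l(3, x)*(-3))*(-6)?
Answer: -732407382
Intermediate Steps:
l(V, z) = z - 2*V
E(x) = -108 + 18*x (E(x) = ((x - 2*3)*(-3))*(-6) = ((x - 6)*(-3))*(-6) = ((-6 + x)*(-3))*(-6) = (18 - 3*x)*(-6) = -108 + 18*x)
(28791 + 840*12)*(-21614 + E(160)) = (28791 + 840*12)*(-21614 + (-108 + 18*160)) = (28791 + 10080)*(-21614 + (-108 + 2880)) = 38871*(-21614 + 2772) = 38871*(-18842) = -732407382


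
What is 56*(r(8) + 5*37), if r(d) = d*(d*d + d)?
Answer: 42616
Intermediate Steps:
r(d) = d*(d + d²) (r(d) = d*(d² + d) = d*(d + d²))
56*(r(8) + 5*37) = 56*(8²*(1 + 8) + 5*37) = 56*(64*9 + 185) = 56*(576 + 185) = 56*761 = 42616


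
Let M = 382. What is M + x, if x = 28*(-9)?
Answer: 130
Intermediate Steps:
x = -252
M + x = 382 - 252 = 130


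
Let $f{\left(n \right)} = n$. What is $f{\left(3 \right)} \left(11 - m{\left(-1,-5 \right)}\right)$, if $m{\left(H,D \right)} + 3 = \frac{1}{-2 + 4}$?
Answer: $\frac{81}{2} \approx 40.5$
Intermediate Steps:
$m{\left(H,D \right)} = - \frac{5}{2}$ ($m{\left(H,D \right)} = -3 + \frac{1}{-2 + 4} = -3 + \frac{1}{2} = - \frac{5}{2}$)
$f{\left(3 \right)} \left(11 - m{\left(-1,-5 \right)}\right) = 3 \left(11 - - \frac{5}{2}\right) = 3 \left(11 + \frac{5}{2}\right) = 3 \cdot \frac{27}{2} = \frac{81}{2}$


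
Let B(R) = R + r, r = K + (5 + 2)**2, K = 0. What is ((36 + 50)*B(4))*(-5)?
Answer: -22790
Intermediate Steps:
r = 49 (r = 0 + (5 + 2)**2 = 0 + 7**2 = 0 + 49 = 49)
B(R) = 49 + R (B(R) = R + 49 = 49 + R)
((36 + 50)*B(4))*(-5) = ((36 + 50)*(49 + 4))*(-5) = (86*53)*(-5) = 4558*(-5) = -22790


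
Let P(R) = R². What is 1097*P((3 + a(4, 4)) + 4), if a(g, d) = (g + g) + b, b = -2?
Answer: 185393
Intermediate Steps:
a(g, d) = -2 + 2*g (a(g, d) = (g + g) - 2 = 2*g - 2 = -2 + 2*g)
1097*P((3 + a(4, 4)) + 4) = 1097*((3 + (-2 + 2*4)) + 4)² = 1097*((3 + (-2 + 8)) + 4)² = 1097*((3 + 6) + 4)² = 1097*(9 + 4)² = 1097*13² = 1097*169 = 185393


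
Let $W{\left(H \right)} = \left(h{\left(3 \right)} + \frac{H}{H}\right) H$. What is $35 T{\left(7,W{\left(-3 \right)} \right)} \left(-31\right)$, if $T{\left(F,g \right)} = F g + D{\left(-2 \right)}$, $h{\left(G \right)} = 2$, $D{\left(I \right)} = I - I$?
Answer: $68355$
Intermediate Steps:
$D{\left(I \right)} = 0$
$W{\left(H \right)} = 3 H$ ($W{\left(H \right)} = \left(2 + \frac{H}{H}\right) H = \left(2 + 1\right) H = 3 H$)
$T{\left(F,g \right)} = F g$ ($T{\left(F,g \right)} = F g + 0 = F g$)
$35 T{\left(7,W{\left(-3 \right)} \right)} \left(-31\right) = 35 \cdot 7 \cdot 3 \left(-3\right) \left(-31\right) = 35 \cdot 7 \left(-9\right) \left(-31\right) = 35 \left(-63\right) \left(-31\right) = \left(-2205\right) \left(-31\right) = 68355$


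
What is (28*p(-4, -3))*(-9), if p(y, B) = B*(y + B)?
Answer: -5292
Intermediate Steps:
p(y, B) = B*(B + y)
(28*p(-4, -3))*(-9) = (28*(-3*(-3 - 4)))*(-9) = (28*(-3*(-7)))*(-9) = (28*21)*(-9) = 588*(-9) = -5292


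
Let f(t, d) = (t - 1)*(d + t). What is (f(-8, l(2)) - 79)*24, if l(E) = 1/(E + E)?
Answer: -222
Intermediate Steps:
l(E) = 1/(2*E)
f(t, d) = (-1 + t)*(d + t)
(f(-8, l(2)) - 79)*24 = (((-8)**2 - 1/(2*2) - 1*(-8) + ((1/2)/2)*(-8)) - 79)*24 = ((64 - 1/(2*2) + 8 + ((1/2)*(1/2))*(-8)) - 79)*24 = ((64 - 1*1/4 + 8 + (1/4)*(-8)) - 79)*24 = ((64 - 1/4 + 8 - 2) - 79)*24 = (279/4 - 79)*24 = -37/4*24 = -222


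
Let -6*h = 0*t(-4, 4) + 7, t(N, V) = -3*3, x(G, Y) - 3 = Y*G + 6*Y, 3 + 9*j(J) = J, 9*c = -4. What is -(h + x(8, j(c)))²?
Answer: -326041/26244 ≈ -12.423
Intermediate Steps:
c = -4/9 (c = (⅑)*(-4) = -4/9 ≈ -0.44444)
j(J) = -⅓ + J/9
x(G, Y) = 3 + 6*Y + G*Y (x(G, Y) = 3 + (Y*G + 6*Y) = 3 + (G*Y + 6*Y) = 3 + (6*Y + G*Y) = 3 + 6*Y + G*Y)
t(N, V) = -9
h = -7/6 (h = -(0*(-9) + 7)/6 = -(0 + 7)/6 = -⅙*7 = -7/6 ≈ -1.1667)
-(h + x(8, j(c)))² = -(-7/6 + (3 + 6*(-⅓ + (⅑)*(-4/9)) + 8*(-⅓ + (⅑)*(-4/9))))² = -(-7/6 + (3 + 6*(-⅓ - 4/81) + 8*(-⅓ - 4/81)))² = -(-7/6 + (3 + 6*(-31/81) + 8*(-31/81)))² = -(-7/6 + (3 - 62/27 - 248/81))² = -(-7/6 - 191/81)² = -(-571/162)² = -1*326041/26244 = -326041/26244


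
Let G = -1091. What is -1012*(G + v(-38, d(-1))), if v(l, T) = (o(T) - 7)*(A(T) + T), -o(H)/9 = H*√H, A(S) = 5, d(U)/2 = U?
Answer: 1125344 - 54648*I*√2 ≈ 1.1253e+6 - 77284.0*I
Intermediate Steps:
d(U) = 2*U
o(H) = -9*H^(3/2) (o(H) = -9*H*√H = -9*H^(3/2))
v(l, T) = (-7 - 9*T^(3/2))*(5 + T) (v(l, T) = (-9*T^(3/2) - 7)*(5 + T) = (-7 - 9*T^(3/2))*(5 + T))
-1012*(G + v(-38, d(-1))) = -1012*(-1091 + (-35 - 45*(-2*I*√2) - 9*4*I*√2 - 14*(-1))) = -1012*(-1091 + (-35 - (-90)*I*√2 - 36*I*√2 - 7*(-2))) = -1012*(-1091 + (-35 - (-90)*I*√2 - 36*I*√2 + 14)) = -1012*(-1091 + (-35 + 90*I*√2 - 36*I*√2 + 14)) = -1012*(-1091 + (-21 + 54*I*√2)) = -1012*(-1112 + 54*I*√2) = 1125344 - 54648*I*√2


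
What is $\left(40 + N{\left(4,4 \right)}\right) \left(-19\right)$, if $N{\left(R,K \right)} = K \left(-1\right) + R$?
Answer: $-760$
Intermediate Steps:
$N{\left(R,K \right)} = R - K$ ($N{\left(R,K \right)} = - K + R = R - K$)
$\left(40 + N{\left(4,4 \right)}\right) \left(-19\right) = \left(40 + \left(4 - 4\right)\right) \left(-19\right) = \left(40 + 0\right) \left(-19\right) = 40 \left(-19\right) = -760$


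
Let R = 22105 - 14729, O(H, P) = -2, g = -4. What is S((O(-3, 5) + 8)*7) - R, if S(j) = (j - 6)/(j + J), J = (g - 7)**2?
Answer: -1202252/163 ≈ -7375.8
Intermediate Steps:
J = 121 (J = (-4 - 7)**2 = (-11)**2 = 121)
R = 7376
S(j) = (-6 + j)/(121 + j) (S(j) = (j - 6)/(j + 121) = (-6 + j)/(121 + j))
S((O(-3, 5) + 8)*7) - R = (-6 + (-2 + 8)*7)/(121 + (-2 + 8)*7) - 1*7376 = (-6 + 6*7)/(121 + 6*7) - 7376 = (-6 + 42)/(121 + 42) - 7376 = 36/163 - 7376 = -1202252/163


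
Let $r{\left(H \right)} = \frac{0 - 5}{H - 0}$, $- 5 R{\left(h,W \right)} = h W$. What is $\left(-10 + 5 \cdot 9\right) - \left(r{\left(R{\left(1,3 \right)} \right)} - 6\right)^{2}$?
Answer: $\frac{266}{9} \approx 29.556$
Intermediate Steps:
$R{\left(h,W \right)} = - \frac{W h}{5}$ ($R{\left(h,W \right)} = - \frac{h W}{5} = - \frac{W h}{5}$)
$r{\left(H \right)} = - \frac{5}{H}$ ($r{\left(H \right)} = - \frac{5}{H + 0} = - \frac{5}{H}$)
$\left(-10 + 5 \cdot 9\right) - \left(r{\left(R{\left(1,3 \right)} \right)} - 6\right)^{2} = \left(-10 + 5 \cdot 9\right) - \left(- \frac{5}{\left(- \frac{1}{5}\right) 3 \cdot 1} - 6\right)^{2} = \left(-10 + 45\right) - \left(- \frac{5}{- \frac{3}{5}} - 6\right)^{2} = 35 - \left(\left(-5\right) \left(- \frac{5}{3}\right) - 6\right)^{2} = 35 - \left(\frac{25}{3} - 6\right)^{2} = 35 - \left(\frac{7}{3}\right)^{2} = 35 - \frac{49}{9} = \frac{266}{9}$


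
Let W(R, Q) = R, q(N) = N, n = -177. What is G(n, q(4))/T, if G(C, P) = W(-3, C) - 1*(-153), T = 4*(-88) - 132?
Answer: -75/242 ≈ -0.30992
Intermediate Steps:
T = -484 (T = -352 - 132 = -484)
G(C, P) = 150 (G(C, P) = -3 - 1*(-153) = -3 + 153 = 150)
G(n, q(4))/T = 150/(-484) = 150*(-1/484) = -75/242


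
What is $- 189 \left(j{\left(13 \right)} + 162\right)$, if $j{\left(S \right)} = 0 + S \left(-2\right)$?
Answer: $-25704$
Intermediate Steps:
$j{\left(S \right)} = - 2 S$ ($j{\left(S \right)} = 0 - 2 S = - 2 S$)
$- 189 \left(j{\left(13 \right)} + 162\right) = - 189 \left(\left(-2\right) 13 + 162\right) = - 189 \left(-26 + 162\right) = \left(-189\right) 136 = -25704$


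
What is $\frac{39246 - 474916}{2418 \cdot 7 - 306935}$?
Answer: $\frac{435670}{290009} \approx 1.5023$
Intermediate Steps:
$\frac{39246 - 474916}{2418 \cdot 7 - 306935} = - \frac{435670}{16926 - 306935} = - \frac{435670}{-290009} = \left(-435670\right) \left(- \frac{1}{290009}\right) = \frac{435670}{290009}$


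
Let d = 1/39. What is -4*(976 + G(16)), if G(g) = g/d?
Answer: -6400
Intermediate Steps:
d = 1/39 ≈ 0.025641
G(g) = 39*g (G(g) = g/(1/39) = g*39 = 39*g)
-4*(976 + G(16)) = -4*(976 + 39*16) = -4*(976 + 624) = -4*1600 = -6400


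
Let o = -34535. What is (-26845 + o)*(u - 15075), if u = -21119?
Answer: 2221587720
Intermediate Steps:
(-26845 + o)*(u - 15075) = (-26845 - 34535)*(-21119 - 15075) = -61380*(-36194) = 2221587720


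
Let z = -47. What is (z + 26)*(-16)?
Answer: 336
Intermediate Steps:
(z + 26)*(-16) = (-47 + 26)*(-16) = -21*(-16) = 336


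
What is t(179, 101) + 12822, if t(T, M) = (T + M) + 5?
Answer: 13107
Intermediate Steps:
t(T, M) = 5 + M + T (t(T, M) = (M + T) + 5 = 5 + M + T)
t(179, 101) + 12822 = (5 + 101 + 179) + 12822 = 285 + 12822 = 13107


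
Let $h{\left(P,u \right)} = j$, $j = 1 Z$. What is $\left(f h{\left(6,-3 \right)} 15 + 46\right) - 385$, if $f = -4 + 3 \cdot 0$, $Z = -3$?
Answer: $-159$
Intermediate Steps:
$j = -3$ ($j = 1 \left(-3\right) = -3$)
$h{\left(P,u \right)} = -3$
$f = -4$ ($f = -4 + 0 = -4$)
$\left(f h{\left(6,-3 \right)} 15 + 46\right) - 385 = \left(\left(-4\right) \left(-3\right) 15 + 46\right) - 385 = \left(12 \cdot 15 + 46\right) - 385 = \left(180 + 46\right) - 385 = 226 - 385 = -159$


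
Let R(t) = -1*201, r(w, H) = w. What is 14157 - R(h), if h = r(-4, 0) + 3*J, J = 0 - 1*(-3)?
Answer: 14358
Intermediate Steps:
J = 3 (J = 0 + 3 = 3)
h = 5 (h = -4 + 3*3 = -4 + 9 = 5)
R(t) = -201
14157 - R(h) = 14157 - 1*(-201) = 14157 + 201 = 14358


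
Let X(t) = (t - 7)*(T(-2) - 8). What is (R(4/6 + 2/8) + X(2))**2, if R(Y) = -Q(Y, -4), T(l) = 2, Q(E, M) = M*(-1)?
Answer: 676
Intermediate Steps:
Q(E, M) = -M
X(t) = 42 - 6*t (X(t) = (t - 7)*(2 - 8) = (-7 + t)*(-6) = 42 - 6*t)
R(Y) = -4 (R(Y) = -(-1)*(-4) = -1*4 = -4)
(R(4/6 + 2/8) + X(2))**2 = (-4 + (42 - 6*2))**2 = (-4 + (42 - 12))**2 = (-4 + 30)**2 = 26**2 = 676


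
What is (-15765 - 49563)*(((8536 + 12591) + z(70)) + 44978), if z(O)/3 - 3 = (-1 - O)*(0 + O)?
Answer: -3345054912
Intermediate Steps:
z(O) = 9 + 3*O*(-1 - O) (z(O) = 9 + 3*((-1 - O)*(0 + O)) = 9 + 3*((-1 - O)*O) = 9 + 3*(O*(-1 - O)) = 9 + 3*O*(-1 - O))
(-15765 - 49563)*(((8536 + 12591) + z(70)) + 44978) = (-15765 - 49563)*(((8536 + 12591) + (9 - 3*70 - 3*70²)) + 44978) = -65328*((21127 + (9 - 210 - 3*4900)) + 44978) = -65328*((21127 + (9 - 210 - 14700)) + 44978) = -65328*((21127 - 14901) + 44978) = -65328*(6226 + 44978) = -65328*51204 = -3345054912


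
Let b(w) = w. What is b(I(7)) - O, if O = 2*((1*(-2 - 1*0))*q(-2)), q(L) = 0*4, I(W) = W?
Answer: 7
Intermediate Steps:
q(L) = 0
O = 0 (O = 2*((1*(-2 - 1*0))*0) = 2*((1*(-2 + 0))*0) = 2*((1*(-2))*0) = 2*(-2*0) = 2*0 = 0)
b(I(7)) - O = 7 - 1*0 = 7 + 0 = 7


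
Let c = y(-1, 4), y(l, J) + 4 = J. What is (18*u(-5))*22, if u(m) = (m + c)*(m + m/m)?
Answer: 7920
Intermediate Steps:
y(l, J) = -4 + J
c = 0 (c = -4 + 4 = 0)
u(m) = m*(1 + m) (u(m) = (m + 0)*(m + m/m) = m*(m + 1) = m*(1 + m))
(18*u(-5))*22 = (18*(-5*(1 - 5)))*22 = (18*(-5*(-4)))*22 = (18*20)*22 = 360*22 = 7920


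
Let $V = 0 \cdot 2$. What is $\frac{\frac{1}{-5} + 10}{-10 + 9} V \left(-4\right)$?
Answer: $0$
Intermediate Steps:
$V = 0$
$\frac{\frac{1}{-5} + 10}{-10 + 9} V \left(-4\right) = \frac{\frac{1}{-5} + 10}{-10 + 9} \cdot 0 \left(-4\right) = \frac{- \frac{1}{5} + 10}{-1} \cdot 0 \left(-4\right) = \frac{49}{5} \left(-1\right) 0 \left(-4\right) = \left(- \frac{49}{5}\right) 0 \left(-4\right) = 0 \left(-4\right) = 0$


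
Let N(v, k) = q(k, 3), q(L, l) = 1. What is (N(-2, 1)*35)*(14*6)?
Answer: 2940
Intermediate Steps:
N(v, k) = 1
(N(-2, 1)*35)*(14*6) = (1*35)*(14*6) = 35*84 = 2940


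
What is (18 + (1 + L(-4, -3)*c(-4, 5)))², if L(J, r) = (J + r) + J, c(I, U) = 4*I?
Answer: 38025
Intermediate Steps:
L(J, r) = r + 2*J
(18 + (1 + L(-4, -3)*c(-4, 5)))² = (18 + (1 + (-3 + 2*(-4))*(4*(-4))))² = (18 + (1 + (-3 - 8)*(-16)))² = (18 + (1 - 11*(-16)))² = (18 + (1 + 176))² = (18 + 177)² = 195² = 38025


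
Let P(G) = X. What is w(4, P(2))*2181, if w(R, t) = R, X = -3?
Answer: 8724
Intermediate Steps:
P(G) = -3
w(4, P(2))*2181 = 4*2181 = 8724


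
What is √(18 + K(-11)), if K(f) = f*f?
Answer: √139 ≈ 11.790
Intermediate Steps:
K(f) = f²
√(18 + K(-11)) = √(18 + (-11)²) = √(18 + 121) = √139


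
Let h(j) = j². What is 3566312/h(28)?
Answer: 445789/98 ≈ 4548.9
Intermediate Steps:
3566312/h(28) = 3566312/(28²) = 3566312/784 = 3566312*(1/784) = 445789/98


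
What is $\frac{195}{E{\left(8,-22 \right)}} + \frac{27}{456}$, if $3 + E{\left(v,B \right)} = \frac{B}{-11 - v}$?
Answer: $- \frac{112569}{1064} \approx -105.8$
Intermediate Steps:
$E{\left(v,B \right)} = -3 + \frac{B}{-11 - v}$
$\frac{195}{E{\left(8,-22 \right)}} + \frac{27}{456} = \frac{195}{\frac{1}{11 + 8} \left(-33 - -22 - 24\right)} + \frac{27}{456} = \frac{195}{\frac{1}{19} \left(-33 + 22 - 24\right)} + 27 \cdot \frac{1}{456} = \frac{195}{\frac{1}{19} \left(-35\right)} + \frac{9}{152} = \frac{195}{- \frac{35}{19}} + \frac{9}{152} = 195 \left(- \frac{19}{35}\right) + \frac{9}{152} = - \frac{741}{7} + \frac{9}{152} = - \frac{112569}{1064}$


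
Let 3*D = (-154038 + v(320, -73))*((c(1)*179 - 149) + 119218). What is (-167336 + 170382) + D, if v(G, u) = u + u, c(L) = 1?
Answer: -18386124494/3 ≈ -6.1287e+9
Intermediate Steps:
v(G, u) = 2*u
D = -18386133632/3 (D = ((-154038 + 2*(-73))*((1*179 - 149) + 119218))/3 = ((-154038 - 146)*((179 - 149) + 119218))/3 = (-154184*(30 + 119218))/3 = (-154184*119248)/3 = (⅓)*(-18386133632) = -18386133632/3 ≈ -6.1287e+9)
(-167336 + 170382) + D = (-167336 + 170382) - 18386133632/3 = 3046 - 18386133632/3 = -18386124494/3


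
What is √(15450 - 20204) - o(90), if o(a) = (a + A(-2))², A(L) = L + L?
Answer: -7396 + I*√4754 ≈ -7396.0 + 68.949*I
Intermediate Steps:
A(L) = 2*L
o(a) = (-4 + a)² (o(a) = (a + 2*(-2))² = (a - 4)² = (-4 + a)²)
√(15450 - 20204) - o(90) = √(15450 - 20204) - (-4 + 90)² = √(-4754) - 1*86² = I*√4754 - 1*7396 = I*√4754 - 7396 = -7396 + I*√4754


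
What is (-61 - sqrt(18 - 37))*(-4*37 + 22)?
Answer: 7686 + 126*I*sqrt(19) ≈ 7686.0 + 549.22*I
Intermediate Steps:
(-61 - sqrt(18 - 37))*(-4*37 + 22) = (-61 - sqrt(-19))*(-148 + 22) = (-61 - I*sqrt(19))*(-126) = 7686 + 126*I*sqrt(19)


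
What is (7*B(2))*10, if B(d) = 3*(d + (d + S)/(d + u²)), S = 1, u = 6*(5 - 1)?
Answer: 121695/289 ≈ 421.09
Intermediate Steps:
u = 24 (u = 6*4 = 24)
B(d) = 3*d + 3*(1 + d)/(576 + d) (B(d) = 3*(d + (d + 1)/(d + 24²)) = 3*(d + (1 + d)/(d + 576)) = 3*(d + (1 + d)/(576 + d)) = 3*d + 3*(1 + d)/(576 + d))
(7*B(2))*10 = (7*(3*(1 + 2² + 577*2)/(576 + 2)))*10 = (7*(3*(1 + 4 + 1154)/578))*10 = (7*(3*(1/578)*1159))*10 = (7*(3477/578))*10 = (24339/578)*10 = 121695/289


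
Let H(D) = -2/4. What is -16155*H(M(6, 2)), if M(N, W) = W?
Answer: 16155/2 ≈ 8077.5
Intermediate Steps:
H(D) = -½ (H(D) = (¼)*(-2) = -½)
-16155*H(M(6, 2)) = -16155*(-½) = 16155/2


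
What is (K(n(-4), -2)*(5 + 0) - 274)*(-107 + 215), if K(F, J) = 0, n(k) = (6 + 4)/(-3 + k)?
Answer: -29592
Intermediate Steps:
n(k) = 10/(-3 + k)
(K(n(-4), -2)*(5 + 0) - 274)*(-107 + 215) = (0*(5 + 0) - 274)*(-107 + 215) = (0*5 - 274)*108 = (0 - 274)*108 = -274*108 = -29592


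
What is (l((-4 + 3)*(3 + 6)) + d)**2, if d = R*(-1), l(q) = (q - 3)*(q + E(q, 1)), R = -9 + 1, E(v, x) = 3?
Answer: 6400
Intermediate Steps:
R = -8
l(q) = (-3 + q)*(3 + q) (l(q) = (q - 3)*(q + 3) = (-3 + q)*(3 + q))
d = 8 (d = -8*(-1) = 8)
(l((-4 + 3)*(3 + 6)) + d)**2 = ((-9 + ((-4 + 3)*(3 + 6))**2) + 8)**2 = ((-9 + (-1*9)**2) + 8)**2 = ((-9 + (-9)**2) + 8)**2 = ((-9 + 81) + 8)**2 = (72 + 8)**2 = 80**2 = 6400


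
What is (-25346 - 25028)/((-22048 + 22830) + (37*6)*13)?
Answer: -25187/1834 ≈ -13.733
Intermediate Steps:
(-25346 - 25028)/((-22048 + 22830) + (37*6)*13) = -50374/(782 + 222*13) = -50374/(782 + 2886) = -50374/3668 = -50374*1/3668 = -25187/1834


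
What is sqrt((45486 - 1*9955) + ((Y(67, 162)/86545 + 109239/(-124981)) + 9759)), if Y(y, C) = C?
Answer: sqrt(5298658282019341133627465)/10816480645 ≈ 212.81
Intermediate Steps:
sqrt((45486 - 1*9955) + ((Y(67, 162)/86545 + 109239/(-124981)) + 9759)) = sqrt((45486 - 1*9955) + ((162/86545 + 109239/(-124981)) + 9759)) = sqrt((45486 - 9955) + ((162*(1/86545) + 109239*(-1/124981)) + 9759)) = sqrt(35531 + ((162/86545 - 109239/124981) + 9759)) = sqrt(35531 + (-9433842333/10816480645 + 9759)) = sqrt(35531 + 105548600772222/10816480645) = sqrt(489868974569717/10816480645) = sqrt(5298658282019341133627465)/10816480645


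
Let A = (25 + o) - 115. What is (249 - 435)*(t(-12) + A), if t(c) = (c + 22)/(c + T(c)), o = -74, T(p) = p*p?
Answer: 335389/11 ≈ 30490.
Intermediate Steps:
T(p) = p²
t(c) = (22 + c)/(c + c²) (t(c) = (c + 22)/(c + c²) = (22 + c)/(c + c²))
A = -164 (A = (25 - 74) - 115 = -49 - 115 = -164)
(249 - 435)*(t(-12) + A) = (249 - 435)*((22 - 12)/((-12)*(1 - 12)) - 164) = -186*(-1/12*10/(-11) - 164) = -186*(-1/12*(-1/11)*10 - 164) = -186*(5/66 - 164) = -186*(-10819/66) = 335389/11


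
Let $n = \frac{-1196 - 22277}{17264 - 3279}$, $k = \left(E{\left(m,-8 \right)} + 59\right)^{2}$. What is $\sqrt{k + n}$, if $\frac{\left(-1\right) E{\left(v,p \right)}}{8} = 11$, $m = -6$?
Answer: $\frac{2 \sqrt{41038674830}}{13985} \approx 28.971$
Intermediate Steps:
$E{\left(v,p \right)} = -88$ ($E{\left(v,p \right)} = \left(-8\right) 11 = -88$)
$k = 841$ ($k = \left(-88 + 59\right)^{2} = \left(-29\right)^{2} = 841$)
$n = - \frac{23473}{13985} \approx -1.6784$
$\sqrt{k + n} = \sqrt{841 - \frac{23473}{13985}} = \sqrt{\frac{11737912}{13985}} = \frac{2 \sqrt{41038674830}}{13985}$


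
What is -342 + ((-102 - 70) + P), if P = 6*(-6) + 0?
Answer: -550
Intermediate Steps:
P = -36 (P = -36 + 0 = -36)
-342 + ((-102 - 70) + P) = -342 + ((-102 - 70) - 36) = -342 + (-172 - 36) = -342 - 208 = -550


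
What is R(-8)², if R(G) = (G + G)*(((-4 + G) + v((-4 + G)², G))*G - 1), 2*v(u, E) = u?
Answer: 59228416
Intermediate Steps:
v(u, E) = u/2
R(G) = 2*G*(-1 + G*(-4 + G + (-4 + G)²/2)) (R(G) = (G + G)*(((-4 + G) + (-4 + G)²/2)*G - 1) = (2*G)*((-4 + G + (-4 + G)²/2)*G - 1) = (2*G)*(G*(-4 + G + (-4 + G)²/2) - 1) = (2*G)*(-1 + G*(-4 + G + (-4 + G)²/2)) = 2*G*(-1 + G*(-4 + G + (-4 + G)²/2)))
R(-8)² = (-8*(-2 + (-8)³ - 6*(-8)² + 8*(-8)))² = (-8*(-2 - 512 - 6*64 - 64))² = (-8*(-2 - 512 - 384 - 64))² = (-8*(-962))² = 7696² = 59228416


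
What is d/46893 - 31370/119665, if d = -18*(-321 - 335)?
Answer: -552658/53442389 ≈ -0.010341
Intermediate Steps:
d = 11808 (d = -18*(-656) = 11808)
d/46893 - 31370/119665 = 11808/46893 - 31370/119665 = 11808*(1/46893) - 31370*1/119665 = 3936/15631 - 6274/23933 = -552658/53442389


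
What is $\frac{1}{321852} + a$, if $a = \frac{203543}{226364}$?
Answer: $\frac{4094434250}{4553481633} \approx 0.89919$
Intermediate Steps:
$a = \frac{203543}{226364}$ ($a = 203543 \cdot \frac{1}{226364} = \frac{203543}{226364} \approx 0.89918$)
$\frac{1}{321852} + a = \frac{1}{321852} + \frac{203543}{226364} = \frac{4094434250}{4553481633}$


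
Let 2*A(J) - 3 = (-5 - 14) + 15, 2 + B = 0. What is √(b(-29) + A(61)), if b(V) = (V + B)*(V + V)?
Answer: √7190/2 ≈ 42.397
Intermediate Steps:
B = -2 (B = -2 + 0 = -2)
A(J) = -½ (A(J) = 3/2 + ((-5 - 14) + 15)/2 = 3/2 + (-19 + 15)/2 = 3/2 + (½)*(-4) = 3/2 - 2 = -½)
b(V) = 2*V*(-2 + V) (b(V) = (V - 2)*(V + V) = (-2 + V)*(2*V) = 2*V*(-2 + V))
√(b(-29) + A(61)) = √(2*(-29)*(-2 - 29) - ½) = √(2*(-29)*(-31) - ½) = √(1798 - ½) = √(3595/2) = √7190/2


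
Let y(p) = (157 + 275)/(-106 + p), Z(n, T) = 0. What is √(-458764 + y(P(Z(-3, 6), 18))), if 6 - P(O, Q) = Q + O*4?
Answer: 2*I*√399242557/59 ≈ 677.32*I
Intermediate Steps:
P(O, Q) = 6 - Q - 4*O (P(O, Q) = 6 - (Q + O*4) = 6 - (Q + 4*O) = 6 + (-Q - 4*O) = 6 - Q - 4*O)
y(p) = 432/(-106 + p)
√(-458764 + y(P(Z(-3, 6), 18))) = √(-458764 + 432/(-106 + (6 - 1*18 - 4*0))) = √(-458764 + 432/(-106 + (6 - 18 + 0))) = √(-458764 + 432/(-106 - 12)) = √(-458764 + 432/(-118)) = √(-458764 + 432*(-1/118)) = √(-458764 - 216/59) = √(-27067292/59) = 2*I*√399242557/59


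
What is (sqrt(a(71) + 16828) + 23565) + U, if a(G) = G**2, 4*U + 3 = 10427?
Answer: 26171 + sqrt(21869) ≈ 26319.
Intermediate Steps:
U = 2606 (U = -3/4 + (1/4)*10427 = -3/4 + 10427/4 = 2606)
(sqrt(a(71) + 16828) + 23565) + U = (sqrt(71**2 + 16828) + 23565) + 2606 = (sqrt(5041 + 16828) + 23565) + 2606 = (sqrt(21869) + 23565) + 2606 = (23565 + sqrt(21869)) + 2606 = 26171 + sqrt(21869)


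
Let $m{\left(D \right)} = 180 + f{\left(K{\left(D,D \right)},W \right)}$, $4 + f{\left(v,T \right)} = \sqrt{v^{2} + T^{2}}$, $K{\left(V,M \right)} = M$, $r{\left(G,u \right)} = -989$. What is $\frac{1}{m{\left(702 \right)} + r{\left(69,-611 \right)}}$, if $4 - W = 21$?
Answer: $- \frac{813}{167876} - \frac{\sqrt{493093}}{167876} \approx -0.0090257$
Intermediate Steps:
$W = -17$ ($W = 4 - 21 = -17$)
$f{\left(v,T \right)} = -4 + \sqrt{T^{2} + v^{2}}$ ($f{\left(v,T \right)} = -4 + \sqrt{v^{2} + T^{2}} = -4 + \sqrt{T^{2} + v^{2}}$)
$m{\left(D \right)} = 176 + \sqrt{289 + D^{2}}$ ($m{\left(D \right)} = 180 + \left(-4 + \sqrt{\left(-17\right)^{2} + D^{2}}\right) = 180 + \left(-4 + \sqrt{289 + D^{2}}\right) = 176 + \sqrt{289 + D^{2}}$)
$\frac{1}{m{\left(702 \right)} + r{\left(69,-611 \right)}} = \frac{1}{\left(176 + \sqrt{289 + 702^{2}}\right) - 989} = \frac{1}{\left(176 + \sqrt{289 + 492804}\right) - 989} = \frac{1}{\left(176 + \sqrt{493093}\right) - 989} = \frac{1}{-813 + \sqrt{493093}}$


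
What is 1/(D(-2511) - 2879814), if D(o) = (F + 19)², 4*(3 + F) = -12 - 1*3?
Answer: -16/46074623 ≈ -3.4726e-7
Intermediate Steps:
F = -27/4 (F = -3 + (-12 - 1*3)/4 = -3 + (-12 - 3)/4 = -3 + (¼)*(-15) = -3 - 15/4 = -27/4 ≈ -6.7500)
D(o) = 2401/16 (D(o) = (-27/4 + 19)² = (49/4)² = 2401/16)
1/(D(-2511) - 2879814) = 1/(2401/16 - 2879814) = 1/(-46074623/16) = -16/46074623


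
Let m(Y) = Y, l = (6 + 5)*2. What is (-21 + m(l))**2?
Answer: 1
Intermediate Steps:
l = 22 (l = 11*2 = 22)
(-21 + m(l))**2 = (-21 + 22)**2 = 1**2 = 1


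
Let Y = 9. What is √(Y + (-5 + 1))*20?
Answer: 20*√5 ≈ 44.721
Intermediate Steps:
√(Y + (-5 + 1))*20 = √(9 + (-5 + 1))*20 = √(9 - 4)*20 = √5*20 = 20*√5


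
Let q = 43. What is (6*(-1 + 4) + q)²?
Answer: 3721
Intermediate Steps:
(6*(-1 + 4) + q)² = (6*(-1 + 4) + 43)² = (6*3 + 43)² = (18 + 43)² = 61² = 3721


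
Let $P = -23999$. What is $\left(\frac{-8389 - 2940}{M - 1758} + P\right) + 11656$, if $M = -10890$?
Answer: $- \frac{156102935}{12648} \approx -12342.0$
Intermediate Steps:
$\left(\frac{-8389 - 2940}{M - 1758} + P\right) + 11656 = \left(\frac{-8389 - 2940}{-10890 - 1758} - 23999\right) + 11656 = \left(- \frac{11329}{-12648} - 23999\right) + 11656 = \left(\left(-11329\right) \left(- \frac{1}{12648}\right) - 23999\right) + 11656 = \left(\frac{11329}{12648} - 23999\right) + 11656 = - \frac{303528023}{12648} + 11656 = - \frac{156102935}{12648}$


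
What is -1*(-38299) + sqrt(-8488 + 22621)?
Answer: 38299 + sqrt(14133) ≈ 38418.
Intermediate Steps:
-1*(-38299) + sqrt(-8488 + 22621) = 38299 + sqrt(14133)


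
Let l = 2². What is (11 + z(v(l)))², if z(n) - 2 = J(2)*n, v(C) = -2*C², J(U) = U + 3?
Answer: 21609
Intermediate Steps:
l = 4
J(U) = 3 + U
z(n) = 2 + 5*n (z(n) = 2 + (3 + 2)*n = 2 + 5*n)
(11 + z(v(l)))² = (11 + (2 + 5*(-2*4²)))² = (11 + (2 + 5*(-2*16)))² = (11 + (2 + 5*(-32)))² = (11 + (2 - 160))² = (11 - 158)² = (-147)² = 21609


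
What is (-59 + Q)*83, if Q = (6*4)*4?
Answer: 3071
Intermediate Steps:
Q = 96 (Q = 24*4 = 96)
(-59 + Q)*83 = (-59 + 96)*83 = 37*83 = 3071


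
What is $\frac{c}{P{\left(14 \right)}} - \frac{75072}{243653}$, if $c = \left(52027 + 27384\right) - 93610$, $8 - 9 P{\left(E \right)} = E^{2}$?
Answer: $\frac{31122546987}{45806764} \approx 679.43$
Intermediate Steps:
$P{\left(E \right)} = \frac{8}{9} - \frac{E^{2}}{9}$
$c = -14199$ ($c = 79411 - 93610 = -14199$)
$\frac{c}{P{\left(14 \right)}} - \frac{75072}{243653} = - \frac{14199}{\frac{8}{9} - \frac{14^{2}}{9}} - \frac{75072}{243653} = - \frac{14199}{\frac{8}{9} - \frac{196}{9}} - \frac{75072}{243653} = - \frac{14199}{- \frac{188}{9}} - \frac{75072}{243653} = \left(-14199\right) \left(- \frac{9}{188}\right) - \frac{75072}{243653} = \frac{127791}{188} - \frac{75072}{243653} = \frac{31122546987}{45806764}$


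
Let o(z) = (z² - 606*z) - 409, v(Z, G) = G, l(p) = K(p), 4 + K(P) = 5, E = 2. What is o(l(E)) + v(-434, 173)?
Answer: -841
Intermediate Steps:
K(P) = 1 (K(P) = -4 + 5 = 1)
l(p) = 1
o(z) = -409 + z² - 606*z
o(l(E)) + v(-434, 173) = (-409 + 1² - 606*1) + 173 = (-409 + 1 - 606) + 173 = -1014 + 173 = -841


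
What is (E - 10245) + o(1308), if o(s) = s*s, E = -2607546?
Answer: -906927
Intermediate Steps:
o(s) = s²
(E - 10245) + o(1308) = (-2607546 - 10245) + 1308² = -2617791 + 1710864 = -906927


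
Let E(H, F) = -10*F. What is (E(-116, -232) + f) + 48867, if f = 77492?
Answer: 128679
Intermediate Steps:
(E(-116, -232) + f) + 48867 = (-10*(-232) + 77492) + 48867 = (2320 + 77492) + 48867 = 79812 + 48867 = 128679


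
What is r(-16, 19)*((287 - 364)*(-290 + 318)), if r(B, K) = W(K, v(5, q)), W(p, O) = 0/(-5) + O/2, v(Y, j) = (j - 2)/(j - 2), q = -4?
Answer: -1078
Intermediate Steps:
v(Y, j) = 1 (v(Y, j) = (-2 + j)/(-2 + j) = 1)
W(p, O) = O/2 (W(p, O) = 0*(-1/5) + O*(1/2) = 0 + O/2 = O/2)
r(B, K) = 1/2 (r(B, K) = (1/2)*1 = 1/2)
r(-16, 19)*((287 - 364)*(-290 + 318)) = ((287 - 364)*(-290 + 318))/2 = (-77*28)/2 = (1/2)*(-2156) = -1078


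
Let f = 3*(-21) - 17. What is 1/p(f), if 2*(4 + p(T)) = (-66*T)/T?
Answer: -1/37 ≈ -0.027027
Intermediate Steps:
f = -80 (f = -63 - 17 = -80)
p(T) = -37 (p(T) = -4 + ((-66*T)/T)/2 = -4 + (½)*(-66) = -4 - 33 = -37)
1/p(f) = 1/(-37) = -1/37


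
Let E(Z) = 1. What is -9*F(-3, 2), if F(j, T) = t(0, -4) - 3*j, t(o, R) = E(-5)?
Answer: -90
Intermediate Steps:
t(o, R) = 1
F(j, T) = 1 - 3*j
-9*F(-3, 2) = -9*(1 - 3*(-3)) = -9*(1 + 9) = -9*10 = -90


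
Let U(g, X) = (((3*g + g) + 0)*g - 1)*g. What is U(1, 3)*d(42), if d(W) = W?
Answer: 126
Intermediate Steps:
U(g, X) = g*(-1 + 4*g**2) (U(g, X) = ((4*g + 0)*g - 1)*g = ((4*g)*g - 1)*g = (4*g**2 - 1)*g = (-1 + 4*g**2)*g = g*(-1 + 4*g**2))
U(1, 3)*d(42) = (-1*1 + 4*1**3)*42 = (-1 + 4*1)*42 = (-1 + 4)*42 = 3*42 = 126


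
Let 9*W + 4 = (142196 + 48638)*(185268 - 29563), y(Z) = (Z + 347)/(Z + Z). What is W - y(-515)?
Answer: 15302611101734/4635 ≈ 3.3015e+9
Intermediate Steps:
y(Z) = (347 + Z)/(2*Z) (y(Z) = (347 + Z)/((2*Z)) = (347 + Z)*(1/(2*Z)) = (347 + Z)/(2*Z))
W = 29713807966/9 (W = -4/9 + ((142196 + 48638)*(185268 - 29563))/9 = -4/9 + (190834*155705)/9 = -4/9 + (1/9)*29713807970 = -4/9 + 29713807970/9 = 29713807966/9 ≈ 3.3015e+9)
W - y(-515) = 29713807966/9 - (347 - 515)/(2*(-515)) = 29713807966/9 - (-1)*(-168)/(2*515) = 29713807966/9 - 1*84/515 = 29713807966/9 - 84/515 = 15302611101734/4635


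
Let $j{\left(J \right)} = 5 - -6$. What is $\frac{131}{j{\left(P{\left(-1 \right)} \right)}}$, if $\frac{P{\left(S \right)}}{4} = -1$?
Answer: $\frac{131}{11} \approx 11.909$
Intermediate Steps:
$P{\left(S \right)} = -4$ ($P{\left(S \right)} = 4 \left(-1\right) = -4$)
$j{\left(J \right)} = 11$ ($j{\left(J \right)} = 5 + 6 = 11$)
$\frac{131}{j{\left(P{\left(-1 \right)} \right)}} = \frac{131}{11}$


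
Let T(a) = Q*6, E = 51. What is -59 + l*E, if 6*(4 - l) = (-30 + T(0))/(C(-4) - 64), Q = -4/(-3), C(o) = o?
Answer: 569/4 ≈ 142.25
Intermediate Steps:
Q = 4/3 (Q = -4*(-⅓) = 4/3 ≈ 1.3333)
T(a) = 8 (T(a) = (4/3)*6 = 8)
l = 805/204 (l = 4 - (-30 + 8)/(6*(-4 - 64)) = 4 - (-11)/(3*(-68)) = 4 - (-11)*(-1)/(3*68) = 4 - ⅙*11/34 = 4 - 11/204 = 805/204 ≈ 3.9461)
-59 + l*E = -59 + (805/204)*51 = -59 + 805/4 = 569/4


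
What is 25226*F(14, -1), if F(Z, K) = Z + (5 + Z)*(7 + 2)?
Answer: 4666810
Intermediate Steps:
F(Z, K) = 45 + 10*Z (F(Z, K) = Z + (5 + Z)*9 = Z + (45 + 9*Z) = 45 + 10*Z)
25226*F(14, -1) = 25226*(45 + 10*14) = 25226*(45 + 140) = 25226*185 = 4666810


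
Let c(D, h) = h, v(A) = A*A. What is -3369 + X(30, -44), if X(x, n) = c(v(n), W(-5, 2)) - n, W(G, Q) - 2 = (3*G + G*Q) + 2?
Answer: -3346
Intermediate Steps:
v(A) = A²
W(G, Q) = 4 + 3*G + G*Q (W(G, Q) = 2 + ((3*G + G*Q) + 2) = 2 + (2 + 3*G + G*Q) = 4 + 3*G + G*Q)
X(x, n) = -21 - n (X(x, n) = (4 + 3*(-5) - 5*2) - n = (4 - 15 - 10) - n = -21 - n)
-3369 + X(30, -44) = -3369 + (-21 - 1*(-44)) = -3369 + (-21 + 44) = -3369 + 23 = -3346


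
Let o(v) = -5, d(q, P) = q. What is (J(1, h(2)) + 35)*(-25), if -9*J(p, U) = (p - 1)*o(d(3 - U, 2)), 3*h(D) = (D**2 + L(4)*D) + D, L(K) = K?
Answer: -875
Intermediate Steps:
h(D) = D**2/3 + 5*D/3 (h(D) = ((D**2 + 4*D) + D)/3 = (D**2 + 5*D)/3 = D**2/3 + 5*D/3)
J(p, U) = -5/9 + 5*p/9 (J(p, U) = -(p - 1)*(-5)/9 = -(-1 + p)*(-5)/9 = -(5 - 5*p)/9 = -5/9 + 5*p/9)
(J(1, h(2)) + 35)*(-25) = ((-5/9 + (5/9)*1) + 35)*(-25) = ((-5/9 + 5/9) + 35)*(-25) = (0 + 35)*(-25) = 35*(-25) = -875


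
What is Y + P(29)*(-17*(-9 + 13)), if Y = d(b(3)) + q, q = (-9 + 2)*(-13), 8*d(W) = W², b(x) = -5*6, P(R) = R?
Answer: -3537/2 ≈ -1768.5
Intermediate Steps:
b(x) = -30
d(W) = W²/8
q = 91 (q = -7*(-13) = 91)
Y = 407/2 (Y = (⅛)*(-30)² + 91 = (⅛)*900 + 91 = 225/2 + 91 = 407/2 ≈ 203.50)
Y + P(29)*(-17*(-9 + 13)) = 407/2 + 29*(-17*(-9 + 13)) = 407/2 + 29*(-17*4) = 407/2 + 29*(-68) = 407/2 - 1972 = -3537/2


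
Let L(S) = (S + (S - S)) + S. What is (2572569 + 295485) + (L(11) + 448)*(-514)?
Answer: 2626474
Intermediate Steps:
L(S) = 2*S (L(S) = (S + 0) + S = S + S = 2*S)
(2572569 + 295485) + (L(11) + 448)*(-514) = (2572569 + 295485) + (2*11 + 448)*(-514) = 2868054 + (22 + 448)*(-514) = 2868054 + 470*(-514) = 2868054 - 241580 = 2626474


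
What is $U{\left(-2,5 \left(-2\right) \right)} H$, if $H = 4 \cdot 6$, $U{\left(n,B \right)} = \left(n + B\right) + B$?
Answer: $-528$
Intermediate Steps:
$U{\left(n,B \right)} = n + 2 B$ ($U{\left(n,B \right)} = \left(B + n\right) + B = n + 2 B$)
$H = 24$
$U{\left(-2,5 \left(-2\right) \right)} H = \left(-2 + 2 \cdot 5 \left(-2\right)\right) 24 = \left(-2 + 2 \left(-10\right)\right) 24 = \left(-2 - 20\right) 24 = \left(-22\right) 24 = -528$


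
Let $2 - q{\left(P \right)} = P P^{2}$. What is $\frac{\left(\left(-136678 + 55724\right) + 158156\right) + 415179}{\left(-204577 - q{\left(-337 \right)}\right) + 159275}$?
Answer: $- \frac{492381}{38318057} \approx -0.01285$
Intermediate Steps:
$q{\left(P \right)} = 2 - P^{3}$ ($q{\left(P \right)} = 2 - P P^{2} = 2 - P^{3}$)
$\frac{\left(\left(-136678 + 55724\right) + 158156\right) + 415179}{\left(-204577 - q{\left(-337 \right)}\right) + 159275} = \frac{\left(\left(-136678 + 55724\right) + 158156\right) + 415179}{\left(-204577 - \left(2 - \left(-337\right)^{3}\right)\right) + 159275} = \frac{\left(-80954 + 158156\right) + 415179}{\left(-204577 - \left(2 - -38272753\right)\right) + 159275} = \frac{77202 + 415179}{\left(-204577 - \left(2 + 38272753\right)\right) + 159275} = \frac{492381}{\left(-204577 - 38272755\right) + 159275} = \frac{492381}{-38477332 + 159275} = \frac{492381}{-38318057} = 492381 \left(- \frac{1}{38318057}\right) = - \frac{492381}{38318057}$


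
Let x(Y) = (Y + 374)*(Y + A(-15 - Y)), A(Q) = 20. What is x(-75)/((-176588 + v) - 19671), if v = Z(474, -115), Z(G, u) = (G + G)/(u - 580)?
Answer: 879175/10492381 ≈ 0.083792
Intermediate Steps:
Z(G, u) = 2*G/(-580 + u) (Z(G, u) = (2*G)/(-580 + u) = 2*G/(-580 + u))
v = -948/695 (v = 2*474/(-580 - 115) = 2*474/(-695) = 2*474*(-1/695) = -948/695 ≈ -1.3640)
x(Y) = (20 + Y)*(374 + Y) (x(Y) = (Y + 374)*(Y + 20) = (374 + Y)*(20 + Y) = (20 + Y)*(374 + Y))
x(-75)/((-176588 + v) - 19671) = (7480 + (-75)² + 394*(-75))/((-176588 - 948/695) - 19671) = (7480 + 5625 - 29550)/(-122729608/695 - 19671) = -16445/(-136400953/695) = -16445*(-695/136400953) = 879175/10492381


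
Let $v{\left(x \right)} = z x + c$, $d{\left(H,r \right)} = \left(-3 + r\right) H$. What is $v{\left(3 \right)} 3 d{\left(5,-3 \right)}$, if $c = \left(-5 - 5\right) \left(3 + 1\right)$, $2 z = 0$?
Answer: $3600$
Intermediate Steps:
$d{\left(H,r \right)} = H \left(-3 + r\right)$
$z = 0$ ($z = \frac{1}{2} \cdot 0 = 0$)
$c = -40$ ($c = \left(-10\right) 4 = -40$)
$v{\left(x \right)} = -40$ ($v{\left(x \right)} = 0 x - 40 = 0 - 40 = -40$)
$v{\left(3 \right)} 3 d{\left(5,-3 \right)} = \left(-40\right) 3 \cdot 5 \left(-3 - 3\right) = - 120 \cdot 5 \left(-6\right) = \left(-120\right) \left(-30\right) = 3600$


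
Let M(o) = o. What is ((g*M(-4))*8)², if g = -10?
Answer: 102400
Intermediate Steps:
((g*M(-4))*8)² = (-10*(-4)*8)² = (40*8)² = 320² = 102400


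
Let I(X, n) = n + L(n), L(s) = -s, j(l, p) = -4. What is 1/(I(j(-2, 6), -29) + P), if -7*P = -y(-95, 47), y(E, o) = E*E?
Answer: 7/9025 ≈ 0.00077562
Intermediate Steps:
y(E, o) = E²
I(X, n) = 0 (I(X, n) = n - n = 0)
P = 9025/7 (P = -(-1)*(-95)²/7 = -(-1)*9025/7 = -⅐*(-9025) = 9025/7 ≈ 1289.3)
1/(I(j(-2, 6), -29) + P) = 1/(0 + 9025/7) = 1/(9025/7) = 7/9025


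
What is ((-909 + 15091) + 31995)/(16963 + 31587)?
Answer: 46177/48550 ≈ 0.95112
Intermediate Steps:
((-909 + 15091) + 31995)/(16963 + 31587) = (14182 + 31995)/48550 = 46177*(1/48550) = 46177/48550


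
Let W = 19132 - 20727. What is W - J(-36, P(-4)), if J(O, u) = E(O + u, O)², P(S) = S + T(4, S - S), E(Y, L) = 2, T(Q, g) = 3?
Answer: -1599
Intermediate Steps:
P(S) = 3 + S (P(S) = S + 3 = 3 + S)
J(O, u) = 4 (J(O, u) = 2² = 4)
W = -1595
W - J(-36, P(-4)) = -1595 - 1*4 = -1595 - 4 = -1599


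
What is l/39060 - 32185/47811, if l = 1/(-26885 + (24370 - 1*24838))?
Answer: -11462239107037/17027221164660 ≈ -0.67317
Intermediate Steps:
l = -1/27353 (l = 1/(-26885 + (24370 - 24838)) = 1/(-26885 - 468) = 1/(-27353) = -1/27353 ≈ -3.6559e-5)
l/39060 - 32185/47811 = -1/27353/39060 - 32185/47811 = -1/27353*1/39060 - 32185*1/47811 = -1/1068408180 - 32185/47811 = -11462239107037/17027221164660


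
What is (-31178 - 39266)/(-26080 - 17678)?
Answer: 3202/1989 ≈ 1.6099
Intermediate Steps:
(-31178 - 39266)/(-26080 - 17678) = -70444/(-43758) = -70444*(-1/43758) = 3202/1989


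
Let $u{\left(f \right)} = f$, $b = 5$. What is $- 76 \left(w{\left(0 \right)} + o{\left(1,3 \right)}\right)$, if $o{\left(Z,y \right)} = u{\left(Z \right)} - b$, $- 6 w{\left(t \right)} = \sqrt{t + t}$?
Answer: $304$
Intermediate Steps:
$w{\left(t \right)} = - \frac{\sqrt{2} \sqrt{t}}{6}$ ($w{\left(t \right)} = - \frac{\sqrt{t + t}}{6} = - \frac{\sqrt{2 t}}{6} = - \frac{\sqrt{2} \sqrt{t}}{6}$)
$o{\left(Z,y \right)} = -5 + Z$ ($o{\left(Z,y \right)} = Z - 5 = -5 + Z$)
$- 76 \left(w{\left(0 \right)} + o{\left(1,3 \right)}\right) = - 76 \left(- \frac{\sqrt{2} \sqrt{0}}{6} + \left(-5 + 1\right)\right) = - 76 \left(\left(- \frac{1}{6}\right) \sqrt{2} \cdot 0 - 4\right) = - 76 \left(0 - 4\right) = \left(-76\right) \left(-4\right) = 304$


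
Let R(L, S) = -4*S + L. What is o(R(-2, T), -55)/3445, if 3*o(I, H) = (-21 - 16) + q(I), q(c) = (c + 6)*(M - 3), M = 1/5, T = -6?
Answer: -577/51675 ≈ -0.011166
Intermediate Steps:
M = 1/5 (M = 1*(1/5) = 1/5 ≈ 0.20000)
q(c) = -84/5 - 14*c/5 (q(c) = (c + 6)*(1/5 - 3) = (6 + c)*(-14/5) = -84/5 - 14*c/5)
R(L, S) = L - 4*S
o(I, H) = -269/15 - 14*I/15 (o(I, H) = ((-21 - 16) + (-84/5 - 14*I/5))/3 = (-37 + (-84/5 - 14*I/5))/3 = (-269/5 - 14*I/5)/3 = -269/15 - 14*I/15)
o(R(-2, T), -55)/3445 = (-269/15 - 14*(-2 - 4*(-6))/15)/3445 = (-269/15 - 14*(-2 + 24)/15)*(1/3445) = (-269/15 - 14/15*22)*(1/3445) = (-269/15 - 308/15)*(1/3445) = -577/15*1/3445 = -577/51675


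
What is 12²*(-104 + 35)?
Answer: -9936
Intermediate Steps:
12²*(-104 + 35) = 144*(-69) = -9936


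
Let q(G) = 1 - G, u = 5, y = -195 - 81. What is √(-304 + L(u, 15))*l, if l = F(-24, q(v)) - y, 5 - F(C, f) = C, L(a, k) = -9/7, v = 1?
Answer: 305*I*√14959/7 ≈ 5329.1*I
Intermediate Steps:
y = -276
L(a, k) = -9/7 (L(a, k) = -9*⅐ = -9/7)
F(C, f) = 5 - C
l = 305 (l = (5 - 1*(-24)) - 1*(-276) = (5 + 24) + 276 = 29 + 276 = 305)
√(-304 + L(u, 15))*l = √(-304 - 9/7)*305 = √(-2137/7)*305 = (I*√14959/7)*305 = 305*I*√14959/7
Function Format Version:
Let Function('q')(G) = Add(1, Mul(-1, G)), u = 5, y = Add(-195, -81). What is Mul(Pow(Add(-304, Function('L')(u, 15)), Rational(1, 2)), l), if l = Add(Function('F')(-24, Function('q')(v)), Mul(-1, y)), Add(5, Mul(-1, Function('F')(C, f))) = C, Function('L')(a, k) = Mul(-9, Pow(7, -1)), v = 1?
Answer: Mul(Rational(305, 7), I, Pow(14959, Rational(1, 2))) ≈ Mul(5329.1, I)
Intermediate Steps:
y = -276
Function('L')(a, k) = Rational(-9, 7) (Function('L')(a, k) = Mul(-9, Rational(1, 7)) = Rational(-9, 7))
Function('F')(C, f) = Add(5, Mul(-1, C))
l = 305 (l = Add(Add(5, Mul(-1, -24)), Mul(-1, -276)) = Add(Add(5, 24), 276) = Add(29, 276) = 305)
Mul(Pow(Add(-304, Function('L')(u, 15)), Rational(1, 2)), l) = Mul(Pow(Add(-304, Rational(-9, 7)), Rational(1, 2)), 305) = Mul(Pow(Rational(-2137, 7), Rational(1, 2)), 305) = Mul(Mul(Rational(1, 7), I, Pow(14959, Rational(1, 2))), 305) = Mul(Rational(305, 7), I, Pow(14959, Rational(1, 2)))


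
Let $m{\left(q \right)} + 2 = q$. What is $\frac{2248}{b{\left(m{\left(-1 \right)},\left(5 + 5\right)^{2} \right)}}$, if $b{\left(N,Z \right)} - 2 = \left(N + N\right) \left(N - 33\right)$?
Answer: $\frac{1124}{109} \approx 10.312$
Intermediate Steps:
$m{\left(q \right)} = -2 + q$
$b{\left(N,Z \right)} = 2 + 2 N \left(-33 + N\right)$ ($b{\left(N,Z \right)} = 2 + \left(N + N\right) \left(N - 33\right) = 2 + 2 N \left(-33 + N\right)$)
$\frac{2248}{b{\left(m{\left(-1 \right)},\left(5 + 5\right)^{2} \right)}} = \frac{2248}{2 - 66 \left(-2 - 1\right) + 2 \left(-2 - 1\right)^{2}} = \frac{2248}{2 - -198 + 2 \left(-3\right)^{2}} = \frac{2248}{2 + 198 + 2 \cdot 9} = \frac{2248}{2 + 198 + 18} = \frac{2248}{218} = 2248 \cdot \frac{1}{218} = \frac{1124}{109}$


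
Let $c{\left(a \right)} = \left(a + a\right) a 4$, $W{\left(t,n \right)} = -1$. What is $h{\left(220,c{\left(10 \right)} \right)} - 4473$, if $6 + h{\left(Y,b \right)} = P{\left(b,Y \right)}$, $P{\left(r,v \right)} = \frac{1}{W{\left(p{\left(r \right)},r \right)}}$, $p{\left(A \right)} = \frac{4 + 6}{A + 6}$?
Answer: $-4480$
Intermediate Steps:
$p{\left(A \right)} = \frac{10}{6 + A}$
$c{\left(a \right)} = 8 a^{2}$ ($c{\left(a \right)} = 2 a 4 a = 8 a^{2}$)
$P{\left(r,v \right)} = -1$ ($P{\left(r,v \right)} = \frac{1}{-1} = -1$)
$h{\left(Y,b \right)} = -7$ ($h{\left(Y,b \right)} = -6 - 1 = -7$)
$h{\left(220,c{\left(10 \right)} \right)} - 4473 = -7 - 4473 = -4480$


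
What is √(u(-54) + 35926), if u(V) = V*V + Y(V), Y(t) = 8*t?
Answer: √38410 ≈ 195.98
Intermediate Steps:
u(V) = V² + 8*V (u(V) = V*V + 8*V = V² + 8*V)
√(u(-54) + 35926) = √(-54*(8 - 54) + 35926) = √(-54*(-46) + 35926) = √(2484 + 35926) = √38410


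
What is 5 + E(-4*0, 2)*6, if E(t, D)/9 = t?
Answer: 5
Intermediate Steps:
E(t, D) = 9*t
5 + E(-4*0, 2)*6 = 5 + (9*(-4*0))*6 = 5 + (9*0)*6 = 5 + 0*6 = 5 + 0 = 5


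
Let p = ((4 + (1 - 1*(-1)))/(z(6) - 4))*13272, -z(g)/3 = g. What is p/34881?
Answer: -1896/18271 ≈ -0.10377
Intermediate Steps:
z(g) = -3*g
p = -39816/11 (p = ((4 + (1 - 1*(-1)))/(-3*6 - 4))*13272 = ((4 + (1 + 1))/(-18 - 4))*13272 = ((4 + 2)/(-22))*13272 = (6*(-1/22))*13272 = -3/11*13272 = -39816/11 ≈ -3619.6)
p/34881 = -39816/11/34881 = -39816/11*1/34881 = -1896/18271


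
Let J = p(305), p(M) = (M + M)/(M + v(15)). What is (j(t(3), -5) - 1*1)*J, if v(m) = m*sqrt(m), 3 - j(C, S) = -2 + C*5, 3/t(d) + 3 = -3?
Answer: 48373/3586 - 2379*sqrt(15)/3586 ≈ 10.920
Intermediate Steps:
t(d) = -1/2 (t(d) = 3/(-3 - 3) = 3/(-6) = 3*(-1/6) = -1/2)
j(C, S) = 5 - 5*C (j(C, S) = 3 - (-2 + C*5) = 3 - (-2 + 5*C) = 3 + (2 - 5*C) = 5 - 5*C)
v(m) = m**(3/2)
p(M) = 2*M/(M + 15*sqrt(15)) (p(M) = (M + M)/(M + 15**(3/2)) = (2*M)/(M + 15*sqrt(15)) = 2*M/(M + 15*sqrt(15)))
J = 610/(305 + 15*sqrt(15)) (J = 2*305/(305 + 15*sqrt(15)) = 610/(305 + 15*sqrt(15)) ≈ 1.6800)
(j(t(3), -5) - 1*1)*J = ((5 - 5*(-1/2)) - 1*1)*(3721/1793 - 183*sqrt(15)/1793) = ((5 + 5/2) - 1)*(3721/1793 - 183*sqrt(15)/1793) = (15/2 - 1)*(3721/1793 - 183*sqrt(15)/1793) = 13*(3721/1793 - 183*sqrt(15)/1793)/2 = 48373/3586 - 2379*sqrt(15)/3586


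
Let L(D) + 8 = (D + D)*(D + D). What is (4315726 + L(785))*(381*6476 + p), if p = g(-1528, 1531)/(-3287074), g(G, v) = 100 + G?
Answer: 3928100038115747364/234791 ≈ 1.6730e+13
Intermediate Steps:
L(D) = -8 + 4*D² (L(D) = -8 + (D + D)*(D + D) = -8 + (2*D)*(2*D) = -8 + 4*D²)
p = 102/234791 (p = (100 - 1528)/(-3287074) = -1428*(-1/3287074) = 102/234791 ≈ 0.00043443)
(4315726 + L(785))*(381*6476 + p) = (4315726 + (-8 + 4*785²))*(381*6476 + 102/234791) = (4315726 + (-8 + 4*616225))*(2467356 + 102/234791) = (4315726 + (-8 + 2464900))*(579312982698/234791) = (4315726 + 2464892)*(579312982698/234791) = 6780618*(579312982698/234791) = 3928100038115747364/234791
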